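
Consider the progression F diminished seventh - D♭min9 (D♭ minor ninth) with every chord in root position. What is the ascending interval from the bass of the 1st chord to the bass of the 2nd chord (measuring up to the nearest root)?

minor sixth

The roots are F and D♭.
From F to D♭: 8 semitones over a sixth = minor.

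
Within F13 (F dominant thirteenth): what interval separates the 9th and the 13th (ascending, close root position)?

F13 is spelled F–A–C–Eb–G–D.
9th = G; 13th = D.
Counting 5 letters and 7 half steps from G gives a perfect fifth.

perfect fifth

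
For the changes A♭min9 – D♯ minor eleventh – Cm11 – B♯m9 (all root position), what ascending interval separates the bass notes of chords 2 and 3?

d7

The roots are D♯ and C.
D♯ up to C is 9 semitones, a whole step narrower than a major seventh, so the interval is diminished.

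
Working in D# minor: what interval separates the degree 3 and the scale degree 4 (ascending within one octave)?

major second

Spelling D# minor: D# E# F# G# A# B C#.
The degree 3 is F# and the 4th scale degree is G#.
Counting 2 letters and 2 half steps from F# gives a major second.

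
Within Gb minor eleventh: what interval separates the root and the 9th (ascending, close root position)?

major 9th

Gbm11 (Gb minor eleventh): Gb, Bbb, Db, Fb, Ab, Cb.
The root is Gb and the 9th is Ab.
From Gb to Ab is 14 semitones, exactly the major ninth.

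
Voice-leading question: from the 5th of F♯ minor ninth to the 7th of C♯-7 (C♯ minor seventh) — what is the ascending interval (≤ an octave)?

minor seventh

The 5th of F♯ minor ninth is C♯; the 7th of C♯-7 (C♯ minor seventh) is B.
7 letter names make it a seventh; at 10 semitones (a half step narrower than major) the quality is minor.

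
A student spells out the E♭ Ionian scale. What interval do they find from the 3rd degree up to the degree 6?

Spelling the E♭ Ionian scale: E♭ F G A♭ B♭ C D.
So we need the interval from G up to C.
Counting 4 letters and 5 half steps from G gives a perfect fourth.

P4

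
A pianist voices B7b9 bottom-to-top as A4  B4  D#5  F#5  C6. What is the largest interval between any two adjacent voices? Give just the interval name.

Adjacent intervals: A4→B4 = major second; B4→D#5 = major third; D#5→F#5 = minor third; F#5→C6 = diminished fifth.
The largest is F#5 to C6, a diminished fifth (6 semitones).

diminished fifth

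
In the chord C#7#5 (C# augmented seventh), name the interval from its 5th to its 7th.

diminished third

C# augmented seventh: C#, E#, G##, B.
The 5th is G## and the 7th is B.
3 letter names make it a third; at 2 semitones (a whole step narrower than major) the quality is diminished.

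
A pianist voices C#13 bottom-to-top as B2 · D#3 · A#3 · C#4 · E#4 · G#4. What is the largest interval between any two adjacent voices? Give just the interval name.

Adjacent intervals: B2→D#3 = major third; D#3→A#3 = perfect fifth; A#3→C#4 = minor third; C#4→E#4 = major third; E#4→G#4 = minor third.
The largest is D#3 to A#3, a perfect fifth (7 semitones).

perfect fifth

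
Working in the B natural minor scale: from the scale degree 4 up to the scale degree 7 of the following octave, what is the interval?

perfect eleventh

Spelling the B natural minor scale: B C# D E F# G A.
That puts E below A.
E up to A spans 11 letter names and 17 semitones — a perfect eleventh.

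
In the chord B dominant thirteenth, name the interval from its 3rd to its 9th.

minor seventh

B13 (B dominant thirteenth) is spelled B D# F# A C# G#.
So we need the interval from D# up to C#.
From D# to C#: 10 semitones over a seventh = minor.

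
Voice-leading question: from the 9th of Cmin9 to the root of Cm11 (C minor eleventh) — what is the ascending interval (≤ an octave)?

minor seventh

Cmin9 has D as its 9th, and Cm11 (C minor eleventh) has C as its root.
D up to C is 10 semitones, a half step narrower than a major seventh, so the interval is minor.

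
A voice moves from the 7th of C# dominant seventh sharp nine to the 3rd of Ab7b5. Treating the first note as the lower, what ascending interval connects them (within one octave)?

C# dominant seventh sharp nine has B as its 7th, and Ab7b5 has C as its 3rd.
B up to C is 1 semitone, a half step narrower than a major second, so the interval is minor.

m2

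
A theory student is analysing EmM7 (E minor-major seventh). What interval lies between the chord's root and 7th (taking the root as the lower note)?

major seventh

Em(maj7) is spelled E–G–B–D#.
Root = E; 7th = D#.
From E to D# is 11 semitones, exactly the major seventh.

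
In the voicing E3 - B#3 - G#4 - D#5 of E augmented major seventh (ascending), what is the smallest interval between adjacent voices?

Adjacent intervals: E3→B#3 = augmented fifth; B#3→G#4 = minor sixth; G#4→D#5 = perfect fifth.
The smallest is G#4 to D#5, a perfect fifth (7 semitones).

perfect fifth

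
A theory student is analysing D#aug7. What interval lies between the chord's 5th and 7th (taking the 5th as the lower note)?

diminished third

Spelling the chord: D#-F##-A##-C#.
That puts A## below C#.
A## up to C# is 2 semitones, a whole step narrower than a major third, so the interval is diminished.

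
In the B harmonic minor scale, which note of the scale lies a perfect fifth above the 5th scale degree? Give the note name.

C#

The scale is B C♯ D E F♯ G A♯.
The 5th scale degree is F♯; a perfect fifth above that is C♯ — scale degree 2.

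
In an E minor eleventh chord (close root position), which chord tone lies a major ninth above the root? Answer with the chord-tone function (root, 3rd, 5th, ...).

Em11 is spelled E–G–B–D–F#–A.
The root is E. A major ninth above E is F#.
F# is the chord's 9th.

9th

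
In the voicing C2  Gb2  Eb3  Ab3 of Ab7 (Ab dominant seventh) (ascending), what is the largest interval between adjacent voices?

major 6th

Adjacent intervals: C2→Gb2 = diminished fifth; Gb2→Eb3 = major sixth; Eb3→Ab3 = perfect fourth.
The largest is Gb2 to Eb3, a major sixth (9 semitones).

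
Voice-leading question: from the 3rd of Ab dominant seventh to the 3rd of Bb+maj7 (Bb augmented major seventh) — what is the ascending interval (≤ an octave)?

Ab dominant seventh has C as its 3rd, and Bb+maj7 (Bb augmented major seventh) has D as its 3rd.
From C to D is 2 semitones, exactly the major second.

M2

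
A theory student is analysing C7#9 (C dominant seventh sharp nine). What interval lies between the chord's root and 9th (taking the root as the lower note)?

augmented ninth

The chord tones of C7#9 are C E G Bb D#.
That puts C below D#.
9 letter names make it a ninth; at 15 semitones (a half step wider than major) the quality is augmented.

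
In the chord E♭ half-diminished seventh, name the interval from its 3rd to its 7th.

E♭ half-diminished seventh: E♭-G♭-B𝄫-D♭.
The 3rd is G♭ and the 7th is D♭.
Counting 5 letters and 7 half steps from G♭ gives a perfect fifth.

perfect 5th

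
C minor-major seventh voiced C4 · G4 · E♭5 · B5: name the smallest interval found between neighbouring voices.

Adjacent intervals: C4→G4 = perfect fifth; G4→E♭5 = minor sixth; E♭5→B5 = augmented fifth.
The smallest is C4 to G4, a perfect fifth (7 semitones).

P5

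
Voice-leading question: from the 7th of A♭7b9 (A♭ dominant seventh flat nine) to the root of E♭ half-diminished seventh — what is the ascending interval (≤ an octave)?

major sixth

A♭7b9 (A♭ dominant seventh flat nine) has G♭ as its 7th, and E♭ half-diminished seventh has E♭ as its root.
G♭ up to E♭ spans 6 letter names and 9 semitones — a major sixth.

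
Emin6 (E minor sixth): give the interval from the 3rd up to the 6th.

Em6 (E minor sixth): E G B C#.
3rd = G; 6th = C#.
G up to C# is 6 semitones, a half step wider than a perfect fourth, so the interval is augmented.

augmented 4th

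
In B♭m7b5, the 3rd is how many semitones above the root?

3

B♭m7b5: B♭ D♭ F♭ A♭.
B♭ to D♭ is a minor third: 3 semitones.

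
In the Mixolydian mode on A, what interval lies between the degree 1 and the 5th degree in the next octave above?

A mixolydian: A B C# D E F# G.
The degree 1 is A and the 5th scale degree (up an octave) is E.
From A to E is 19 semitones, exactly the perfect twelfth.

P12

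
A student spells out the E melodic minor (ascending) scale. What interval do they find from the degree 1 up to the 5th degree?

Spelling the E melodic minor (ascending) scale: E F♯ G A B C♯ D♯.
Degree 1 = E; 5th scale degree = B.
From E to B is 7 semitones, exactly the perfect fifth.

perfect fifth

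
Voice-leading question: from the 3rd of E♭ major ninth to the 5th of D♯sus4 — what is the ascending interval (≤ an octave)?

augmented second

E♭ major ninth has G as its 3rd, and D♯sus4 has A♯ as its 5th.
G up to A♯ is 3 semitones, a half step wider than a major second, so the interval is augmented.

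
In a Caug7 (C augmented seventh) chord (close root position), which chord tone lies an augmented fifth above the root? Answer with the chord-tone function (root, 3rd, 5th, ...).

5th

The chord tones of C augmented seventh are C–E–G#–Bb.
The root is C. An augmented fifth above C is G#.
G# is the chord's 5th.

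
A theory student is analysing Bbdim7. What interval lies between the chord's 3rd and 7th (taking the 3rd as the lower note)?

diminished fifth

Bbdim7 is spelled Bb-Db-Fb-Abb.
3rd = Db; 7th = Abb.
From Db to Abb: 6 semitones over a fifth = diminished.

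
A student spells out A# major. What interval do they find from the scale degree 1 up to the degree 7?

major seventh

Spelling A# major: A# B# C## D# E# F## G##.
The scale degree 1 is A# and the degree 7 is G##.
From A# to G## is 11 semitones, exactly the major seventh.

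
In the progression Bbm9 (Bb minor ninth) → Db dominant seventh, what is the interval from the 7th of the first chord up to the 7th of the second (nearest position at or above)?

Bbm9 (Bb minor ninth) has Ab as its 7th, and Db dominant seventh has Cb as its 7th.
Ab up to Cb is 3 semitones, a half step narrower than a major third, so the interval is minor.

m3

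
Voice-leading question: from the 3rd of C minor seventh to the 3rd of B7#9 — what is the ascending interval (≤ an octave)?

augmented seventh

The 3rd of C minor seventh is Eb; the 3rd of B7#9 is D#.
From Eb to D#: 12 semitones over a seventh = augmented.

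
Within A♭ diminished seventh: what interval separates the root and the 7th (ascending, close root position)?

diminished 7th

A♭°7: A♭–C♭–E𝄫–G𝄫.
So we need the interval from A♭ up to G𝄫.
7 letter names make it a seventh; at 9 semitones (a whole step narrower than major) the quality is diminished.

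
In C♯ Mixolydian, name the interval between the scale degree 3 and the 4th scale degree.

Spelling C♯ Mixolydian: C♯ D♯ E♯ F♯ G♯ A♯ B.
Scale degree 3 = E♯; 4th degree = F♯.
E♯ up to F♯ is 1 semitone, a half step narrower than a major second, so the interval is minor.

minor 2nd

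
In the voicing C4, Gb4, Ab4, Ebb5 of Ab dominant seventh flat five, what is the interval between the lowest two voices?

Those voices are C4 and Gb4.
5 letter names make it a fifth; at 6 semitones (a half step narrower than perfect) the quality is diminished.

diminished fifth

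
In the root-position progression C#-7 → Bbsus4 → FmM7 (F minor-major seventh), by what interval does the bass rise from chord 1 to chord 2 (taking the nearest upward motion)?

diminished 7th

The roots are C# and Bb.
From C# to Bb: 9 semitones over a seventh = diminished.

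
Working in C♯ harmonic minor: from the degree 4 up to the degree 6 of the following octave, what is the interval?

Spelling C♯ harmonic minor: C♯ D♯ E F♯ G♯ A B♯.
Degree 4 = F♯; 6th scale degree (up an octave) = A.
F♯ up to A is 15 semitones, a half step narrower than a major tenth, so the interval is minor.

minor tenth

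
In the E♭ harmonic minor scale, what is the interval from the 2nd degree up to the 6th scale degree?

The scale runs E♭ F G♭ A♭ B♭ C♭ D.
So we need the interval from F up to C♭.
From F to C♭: 6 semitones over a fifth = diminished.

diminished fifth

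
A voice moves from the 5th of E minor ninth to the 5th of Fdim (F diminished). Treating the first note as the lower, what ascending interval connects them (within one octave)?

E minor ninth has B as its 5th, and Fdim (F diminished) has Cb as its 5th.
2 letter names make it a second; at 0 semitones (a whole step narrower than major) the quality is diminished.

diminished second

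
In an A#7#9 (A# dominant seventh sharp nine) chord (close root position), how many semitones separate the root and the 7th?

A#7#9 is spelled A#–C##–E#–G#–B##.
A# to G# is a minor seventh: 10 semitones.

10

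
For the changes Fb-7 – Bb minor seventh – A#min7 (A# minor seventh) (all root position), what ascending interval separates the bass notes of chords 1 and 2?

augmented fourth

The roots are Fb and Bb.
4 letter names make it a fourth; at 6 semitones (a half step wider than perfect) the quality is augmented.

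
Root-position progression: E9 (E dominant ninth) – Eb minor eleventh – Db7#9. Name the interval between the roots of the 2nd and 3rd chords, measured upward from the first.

minor 7th

The roots are Eb and Db.
Eb up to Db is 10 semitones, a half step narrower than a major seventh, so the interval is minor.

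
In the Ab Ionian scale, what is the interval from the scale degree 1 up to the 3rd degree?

major third

The scale runs Ab Bb C Db Eb F G.
So we need the interval from Ab up to C.
From Ab to C is 4 semitones, exactly the major third.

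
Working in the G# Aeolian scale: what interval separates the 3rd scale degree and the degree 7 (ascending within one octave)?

P5

The scale runs G# A# B C# D# E F#.
The 3rd scale degree is B and the degree 7 is F#.
Counting 5 letters and 7 half steps from B gives a perfect fifth.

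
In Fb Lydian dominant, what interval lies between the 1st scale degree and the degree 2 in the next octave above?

Spelling Fb Lydian dominant: Fb Gb Ab Bb Cb Db Ebb.
That puts Fb below Gb.
From Fb to Gb is 14 semitones, exactly the major ninth.

major ninth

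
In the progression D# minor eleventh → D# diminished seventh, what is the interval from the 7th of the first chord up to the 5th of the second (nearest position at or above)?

The 7th of D# minor eleventh is C#; the 5th of D# diminished seventh is A.
C# up to A is 8 semitones, a half step narrower than a major sixth, so the interval is minor.

minor sixth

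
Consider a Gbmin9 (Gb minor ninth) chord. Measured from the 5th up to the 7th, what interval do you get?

Spelling the chord: Gb, Bbb, Db, Fb, Ab.
5th = Db; 7th = Fb.
3 letter names make it a third; at 3 semitones (a half step narrower than major) the quality is minor.

minor 3rd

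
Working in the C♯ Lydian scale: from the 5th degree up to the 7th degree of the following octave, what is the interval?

major 10th

Spelling the C♯ Lydian scale: C♯ D♯ E♯ F𝄪 G♯ A♯ B♯.
The 5th degree is G♯ and the degree 7 (up an octave) is B♯.
Counting 10 letters and 16 half steps from G♯ gives a major tenth.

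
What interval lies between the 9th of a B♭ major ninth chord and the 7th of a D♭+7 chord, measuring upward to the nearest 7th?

B♭ major ninth has C as its 9th, and D♭+7 has C♭ as its 7th.
8 letter names make it an octave; at 11 semitones (a half step narrower than perfect) the quality is diminished.

diminished octave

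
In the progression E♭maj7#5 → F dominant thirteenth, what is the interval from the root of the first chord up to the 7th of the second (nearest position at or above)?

perfect 1st

The root of E♭maj7#5 is E♭; the 7th of F dominant thirteenth is E♭.
Counting 1 letters and 0 half steps from E♭ gives a perfect unison.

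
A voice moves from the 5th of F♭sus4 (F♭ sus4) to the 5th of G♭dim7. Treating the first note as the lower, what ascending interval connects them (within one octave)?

F♭sus4 (F♭ sus4) has C♭ as its 5th, and G♭dim7 has D𝄫 as its 5th.
From C♭ to D𝄫: 1 semitone over a second = minor.

m2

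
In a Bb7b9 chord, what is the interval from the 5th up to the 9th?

Bb7b9 (Bb dominant seventh flat nine): Bb, D, F, Ab, Cb.
5th = F; 9th = Cb.
5 letter names make it a fifth; at 6 semitones (a half step narrower than perfect) the quality is diminished.

d5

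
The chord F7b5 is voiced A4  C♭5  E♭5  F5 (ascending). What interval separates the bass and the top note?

minor 6th

The outer voices are A4 and F5.
From A to F: 8 semitones over a sixth = minor.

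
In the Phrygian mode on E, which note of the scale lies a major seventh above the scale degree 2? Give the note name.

The scale is E F G A B C D.
The scale degree 2 is F; a major seventh above that is E — scale degree 1.

E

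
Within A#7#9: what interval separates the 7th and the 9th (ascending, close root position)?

A3

Spelling the chord: A#–C##–E#–G#–B##.
So we need the interval from G# up to B##.
3 letter names make it a third; at 5 semitones (a half step wider than major) the quality is augmented.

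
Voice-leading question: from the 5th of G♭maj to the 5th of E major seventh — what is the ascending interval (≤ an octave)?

The 5th of G♭maj is D♭; the 5th of E major seventh is B.
D♭ up to B is 10 semitones, a half step wider than a major sixth, so the interval is augmented.

augmented sixth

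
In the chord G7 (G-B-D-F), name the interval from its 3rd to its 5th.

minor third

That puts B below D.
B up to D is 3 semitones, a half step narrower than a major third, so the interval is minor.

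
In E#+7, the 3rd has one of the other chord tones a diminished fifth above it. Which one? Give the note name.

The chord tones of E# augmented seventh are E#-G##-B##-D#.
The 3rd is G##. A diminished fifth above G## is D#.
D# is the chord's 7th.

D#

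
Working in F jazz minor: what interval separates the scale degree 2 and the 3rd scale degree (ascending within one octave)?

Spelling F jazz minor: F G Ab Bb C D E.
So we need the interval from G up to Ab.
From G to Ab: 1 semitone over a second = minor.

minor 2nd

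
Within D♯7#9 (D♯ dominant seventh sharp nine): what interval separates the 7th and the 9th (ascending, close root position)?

D♯7#9 is spelled D♯, F𝄪, A♯, C♯, E𝄪.
So we need the interval from C♯ up to E𝄪.
From C♯ to E𝄪: 5 semitones over a third = augmented.

augmented 3rd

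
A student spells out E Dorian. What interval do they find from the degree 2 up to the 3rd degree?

minor second

The scale runs E F♯ G A B C♯ D.
The degree 2 is F♯ and the 3rd degree is G.
F♯ up to G is 1 semitone, a half step narrower than a major second, so the interval is minor.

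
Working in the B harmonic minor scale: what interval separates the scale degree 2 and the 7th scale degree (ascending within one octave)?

B harmonic minor: B C# D E F# G A#.
The scale degree 2 is C# and the scale degree 7 is A#.
From C# to A# is 9 semitones, exactly the major sixth.

M6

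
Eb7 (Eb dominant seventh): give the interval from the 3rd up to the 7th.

Eb7 is spelled Eb–G–Bb–Db.
So we need the interval from G up to Db.
G up to Db is 6 semitones, a half step narrower than a perfect fifth, so the interval is diminished.

d5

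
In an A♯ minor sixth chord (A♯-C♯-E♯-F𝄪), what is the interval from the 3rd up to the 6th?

augmented fourth

3rd = C♯; 6th = F𝄪.
From C♯ to F𝄪: 6 semitones over a fourth = augmented.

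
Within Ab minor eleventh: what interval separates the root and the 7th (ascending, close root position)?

m7

The chord tones of Ab minor eleventh are Ab, Cb, Eb, Gb, Bb, Db.
The root is Ab and the 7th is Gb.
7 letter names make it a seventh; at 10 semitones (a half step narrower than major) the quality is minor.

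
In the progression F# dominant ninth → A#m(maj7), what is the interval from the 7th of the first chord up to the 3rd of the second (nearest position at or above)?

F# dominant ninth has E as its 7th, and A#m(maj7) has C# as its 3rd.
Counting 6 letters and 9 half steps from E gives a major sixth.

major 6th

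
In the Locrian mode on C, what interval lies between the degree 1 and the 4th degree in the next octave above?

Spelling the Locrian mode on C: C Db Eb F Gb Ab Bb.
So we need the interval from C up to F.
Counting 11 letters and 17 half steps from C gives a perfect eleventh.

perfect 11th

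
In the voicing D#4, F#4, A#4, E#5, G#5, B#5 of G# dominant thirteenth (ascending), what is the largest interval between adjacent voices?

Adjacent intervals: D#4→F#4 = minor third; F#4→A#4 = major third; A#4→E#5 = perfect fifth; E#5→G#5 = minor third; G#5→B#5 = major third.
The largest is A#4 to E#5, a perfect fifth (7 semitones).

perfect fifth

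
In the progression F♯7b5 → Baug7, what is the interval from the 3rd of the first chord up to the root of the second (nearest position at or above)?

m2

F♯7b5 has A♯ as its 3rd, and Baug7 has B as its root.
From A♯ to B: 1 semitone over a second = minor.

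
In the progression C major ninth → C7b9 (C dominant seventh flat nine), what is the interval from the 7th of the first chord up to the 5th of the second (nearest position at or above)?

C major ninth has B as its 7th, and C7b9 (C dominant seventh flat nine) has G as its 5th.
B up to G is 8 semitones, a half step narrower than a major sixth, so the interval is minor.

minor sixth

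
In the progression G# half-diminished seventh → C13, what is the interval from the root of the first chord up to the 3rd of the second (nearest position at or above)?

The root of G# half-diminished seventh is G#; the 3rd of C13 is E.
6 letter names make it a sixth; at 8 semitones (a half step narrower than major) the quality is minor.

m6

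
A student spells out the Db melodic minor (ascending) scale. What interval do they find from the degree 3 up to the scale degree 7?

augmented fifth

The scale runs Db Eb Fb Gb Ab Bb C.
So we need the interval from Fb up to C.
Fb up to C is 8 semitones, a half step wider than a perfect fifth, so the interval is augmented.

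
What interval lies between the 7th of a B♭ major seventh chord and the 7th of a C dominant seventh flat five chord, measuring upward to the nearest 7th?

The 7th of B♭ major seventh is A; the 7th of C dominant seventh flat five is B♭.
From A to B♭: 1 semitone over a second = minor.

minor second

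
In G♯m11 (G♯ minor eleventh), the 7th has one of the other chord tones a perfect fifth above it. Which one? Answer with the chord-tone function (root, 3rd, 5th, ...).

11th

G♯m11: G♯–B–D♯–F♯–A♯–C♯.
The 7th is F♯. A perfect fifth above F♯ is C♯.
C♯ is the chord's 11th.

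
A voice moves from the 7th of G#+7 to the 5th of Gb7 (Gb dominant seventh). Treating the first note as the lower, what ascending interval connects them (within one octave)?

diminished sixth

G#+7 has F# as its 7th, and Gb7 (Gb dominant seventh) has Db as its 5th.
From F# to Db: 7 semitones over a sixth = diminished.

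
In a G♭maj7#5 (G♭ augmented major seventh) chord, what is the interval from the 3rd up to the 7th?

G♭+maj7: G♭-B♭-D-F.
3rd = B♭; 7th = F.
Counting 5 letters and 7 half steps from B♭ gives a perfect fifth.

perfect fifth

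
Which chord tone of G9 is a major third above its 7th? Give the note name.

A

The chord tones of G9 (G dominant ninth) are G B D F A.
The 7th is F. A major third above F is A.
A is the chord's 9th.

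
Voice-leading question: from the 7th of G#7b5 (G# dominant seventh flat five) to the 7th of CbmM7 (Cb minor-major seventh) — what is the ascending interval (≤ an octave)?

diminished fourth

G#7b5 (G# dominant seventh flat five) has F# as its 7th, and CbmM7 (Cb minor-major seventh) has Bb as its 7th.
F# up to Bb is 4 semitones, a half step narrower than a perfect fourth, so the interval is diminished.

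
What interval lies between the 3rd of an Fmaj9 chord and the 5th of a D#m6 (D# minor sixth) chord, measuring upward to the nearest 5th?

Fmaj9 has A as its 3rd, and D#m6 (D# minor sixth) has A# as its 5th.
A up to A# is 1 semitone, a half step wider than a perfect unison, so the interval is augmented.

A1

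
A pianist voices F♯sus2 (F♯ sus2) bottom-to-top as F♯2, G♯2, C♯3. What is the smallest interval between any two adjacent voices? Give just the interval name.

Adjacent intervals: F♯2→G♯2 = major second; G♯2→C♯3 = perfect fourth.
The smallest is F♯2 to G♯2, a major second (2 semitones).

M2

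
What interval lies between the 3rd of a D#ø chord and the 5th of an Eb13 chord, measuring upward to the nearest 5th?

The 3rd of D#ø is F#; the 5th of Eb13 is Bb.
4 letter names make it a fourth; at 4 semitones (a half step narrower than perfect) the quality is diminished.

d4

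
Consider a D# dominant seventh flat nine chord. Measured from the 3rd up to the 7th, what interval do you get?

Spelling the chord: D#-F##-A#-C#-E.
3rd = F##; 7th = C#.
From F## to C#: 6 semitones over a fifth = diminished.
That tritone between 3rd and 7th is what gives the dominant seventh its pull toward resolution.

diminished 5th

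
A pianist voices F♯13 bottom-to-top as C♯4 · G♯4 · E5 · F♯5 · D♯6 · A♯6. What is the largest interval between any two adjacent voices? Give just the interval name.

major sixth

Adjacent intervals: C♯4→G♯4 = perfect fifth; G♯4→E5 = minor sixth; E5→F♯5 = major second; F♯5→D♯6 = major sixth; D♯6→A♯6 = perfect fifth.
The largest is F♯5 to D♯6, a major sixth (9 semitones).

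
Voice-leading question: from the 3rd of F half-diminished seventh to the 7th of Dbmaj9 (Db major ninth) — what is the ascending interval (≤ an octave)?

major third

The 3rd of F half-diminished seventh is Ab; the 7th of Dbmaj9 (Db major ninth) is C.
Ab up to C spans 3 letter names and 4 semitones — a major third.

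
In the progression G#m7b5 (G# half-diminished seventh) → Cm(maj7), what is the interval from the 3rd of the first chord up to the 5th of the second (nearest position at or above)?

minor sixth

G#m7b5 (G# half-diminished seventh) has B as its 3rd, and Cm(maj7) has G as its 5th.
B up to G is 8 semitones, a half step narrower than a major sixth, so the interval is minor.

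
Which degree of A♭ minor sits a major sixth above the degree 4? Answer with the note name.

Bb

The scale is A♭ B♭ C♭ D♭ E♭ F♭ G♭.
The degree 4 is D♭; a major sixth above that is B♭ — scale degree 2.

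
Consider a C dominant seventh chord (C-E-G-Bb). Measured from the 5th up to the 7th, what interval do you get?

5th = G; 7th = Bb.
3 letter names make it a third; at 3 semitones (a half step narrower than major) the quality is minor.

minor third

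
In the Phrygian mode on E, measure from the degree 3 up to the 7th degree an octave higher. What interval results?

P12

E phrygian: E F G A B C D.
So we need the interval from G up to D.
G up to D spans 12 letter names and 19 semitones — a perfect twelfth.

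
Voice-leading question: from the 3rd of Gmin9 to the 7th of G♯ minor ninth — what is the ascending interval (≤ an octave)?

augmented fifth

The 3rd of Gmin9 is B♭; the 7th of G♯ minor ninth is F♯.
5 letter names make it a fifth; at 8 semitones (a half step wider than perfect) the quality is augmented.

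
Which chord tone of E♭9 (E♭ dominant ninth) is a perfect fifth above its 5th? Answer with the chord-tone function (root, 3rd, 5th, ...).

The chord tones of E♭ dominant ninth are E♭–G–B♭–D♭–F.
The 5th is B♭. A perfect fifth above B♭ is F.
F is the chord's 9th.

9th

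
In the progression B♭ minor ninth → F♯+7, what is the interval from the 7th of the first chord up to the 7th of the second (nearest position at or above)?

augmented fifth

The 7th of B♭ minor ninth is A♭; the 7th of F♯+7 is E.
5 letter names make it a fifth; at 8 semitones (a half step wider than perfect) the quality is augmented.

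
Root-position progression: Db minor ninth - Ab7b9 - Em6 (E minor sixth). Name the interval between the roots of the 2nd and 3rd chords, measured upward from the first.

The roots are Ab and E.
5 letter names make it a fifth; at 8 semitones (a half step wider than perfect) the quality is augmented.

augmented fifth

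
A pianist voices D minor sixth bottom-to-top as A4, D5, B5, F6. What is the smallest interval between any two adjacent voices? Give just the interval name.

perfect fourth

Adjacent intervals: A4→D5 = perfect fourth; D5→B5 = major sixth; B5→F6 = diminished fifth.
The smallest is A4 to D5, a perfect fourth (5 semitones).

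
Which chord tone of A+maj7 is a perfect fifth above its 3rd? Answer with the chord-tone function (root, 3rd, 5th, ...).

A+maj7 (A augmented major seventh) is spelled A, C#, E#, G#.
The 3rd is C#. A perfect fifth above C# is G#.
G# is the chord's 7th.

7th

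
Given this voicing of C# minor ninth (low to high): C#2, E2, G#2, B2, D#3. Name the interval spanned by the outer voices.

major ninth

The outer voices are C#2 and D#3.
C# up to D# spans 9 letter names and 14 semitones — a major ninth.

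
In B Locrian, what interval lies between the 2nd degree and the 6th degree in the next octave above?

Spelling B Locrian: B C D E F G A.
2nd degree = C; scale degree 6 (up an octave) = G.
From C to G is 19 semitones, exactly the perfect twelfth.

perfect twelfth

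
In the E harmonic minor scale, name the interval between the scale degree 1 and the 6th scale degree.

Spelling the E harmonic minor scale: E F♯ G A B C D♯.
So we need the interval from E up to C.
6 letter names make it a sixth; at 8 semitones (a half step narrower than major) the quality is minor.

minor sixth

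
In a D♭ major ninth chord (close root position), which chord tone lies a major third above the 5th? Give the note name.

D♭maj9 (D♭ major ninth): D♭, F, A♭, C, E♭.
The 5th is A♭. A major third above A♭ is C.
C is the chord's 7th.

C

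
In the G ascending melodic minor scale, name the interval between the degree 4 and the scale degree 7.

The scale runs G A Bb C D E F#.
That puts C below F#.
C up to F# is 6 semitones, a half step wider than a perfect fourth, so the interval is augmented.

A4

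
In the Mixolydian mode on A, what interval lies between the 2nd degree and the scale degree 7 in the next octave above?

The scale runs A B C# D E F# G.
The 2nd degree is B and the 7th scale degree (up an octave) is G.
B up to G is 20 semitones, a half step narrower than a major thirteenth, so the interval is minor.

m13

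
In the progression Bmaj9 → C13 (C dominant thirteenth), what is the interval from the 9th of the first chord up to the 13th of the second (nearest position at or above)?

minor sixth

The 9th of Bmaj9 is C#; the 13th of C13 (C dominant thirteenth) is A.
From C# to A: 8 semitones over a sixth = minor.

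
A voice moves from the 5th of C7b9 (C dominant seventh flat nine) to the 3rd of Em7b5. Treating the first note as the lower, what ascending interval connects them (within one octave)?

perfect 1st

The 5th of C7b9 (C dominant seventh flat nine) is G; the 3rd of Em7b5 is G.
G up to G spans 1 letter names and 0 semitones — a perfect unison.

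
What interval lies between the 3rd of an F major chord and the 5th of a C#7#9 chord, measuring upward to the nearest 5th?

The 3rd of F major is A; the 5th of C#7#9 is G#.
A up to G# spans 7 letter names and 11 semitones — a major seventh.

major 7th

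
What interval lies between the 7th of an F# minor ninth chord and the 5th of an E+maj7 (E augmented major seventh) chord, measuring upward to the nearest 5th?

augmented 5th

The 7th of F# minor ninth is E; the 5th of E+maj7 (E augmented major seventh) is B#.
5 letter names make it a fifth; at 8 semitones (a half step wider than perfect) the quality is augmented.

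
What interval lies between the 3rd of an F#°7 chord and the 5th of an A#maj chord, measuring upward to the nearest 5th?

augmented fifth

The 3rd of F#°7 is A; the 5th of A#maj is E#.
From A to E#: 8 semitones over a fifth = augmented.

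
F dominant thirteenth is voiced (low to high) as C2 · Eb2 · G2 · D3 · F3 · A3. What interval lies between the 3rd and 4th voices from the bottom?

Those voices are G2 and D3.
Counting 5 letters and 7 half steps from G gives a perfect fifth.

perfect fifth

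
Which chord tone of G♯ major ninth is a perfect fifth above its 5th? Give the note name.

A#

The chord tones of G♯ major ninth are G♯–B♯–D♯–F𝄪–A♯.
The 5th is D♯. A perfect fifth above D♯ is A♯.
A♯ is the chord's 9th.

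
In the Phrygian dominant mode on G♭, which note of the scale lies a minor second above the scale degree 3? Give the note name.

The scale is G♭ A𝄫 B♭ C♭ D♭ E𝄫 F♭.
The scale degree 3 is B♭; a minor second above that is C♭ — scale degree 4.

Cb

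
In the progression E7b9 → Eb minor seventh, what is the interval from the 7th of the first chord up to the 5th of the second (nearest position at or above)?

E7b9 has D as its 7th, and Eb minor seventh has Bb as its 5th.
D up to Bb is 8 semitones, a half step narrower than a major sixth, so the interval is minor.

minor 6th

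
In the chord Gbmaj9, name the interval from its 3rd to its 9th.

minor seventh

Spelling the chord: Gb Bb Db F Ab.
That puts Bb below Ab.
From Bb to Ab: 10 semitones over a seventh = minor.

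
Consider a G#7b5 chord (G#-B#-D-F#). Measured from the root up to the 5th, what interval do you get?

That puts G# below D.
From G# to D: 6 semitones over a fifth = diminished.

diminished fifth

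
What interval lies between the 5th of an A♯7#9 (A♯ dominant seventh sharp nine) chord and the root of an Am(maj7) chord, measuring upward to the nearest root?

The 5th of A♯7#9 (A♯ dominant seventh sharp nine) is E♯; the root of Am(maj7) is A.
From E♯ to A: 4 semitones over a fourth = diminished.

diminished fourth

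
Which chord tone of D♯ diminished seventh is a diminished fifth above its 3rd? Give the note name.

C

D♯dim7 (D♯ diminished seventh) is spelled D♯-F♯-A-C.
The 3rd is F♯. A diminished fifth above F♯ is C.
C is the chord's 7th.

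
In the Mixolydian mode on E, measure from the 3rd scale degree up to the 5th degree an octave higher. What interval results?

Spelling the Mixolydian mode on E: E F♯ G♯ A B C♯ D.
So we need the interval from G♯ up to B.
G♯ up to B is 15 semitones, a half step narrower than a major tenth, so the interval is minor.

m10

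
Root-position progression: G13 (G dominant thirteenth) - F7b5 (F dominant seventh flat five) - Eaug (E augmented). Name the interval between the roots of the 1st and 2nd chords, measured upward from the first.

The roots are G and F.
7 letter names make it a seventh; at 10 semitones (a half step narrower than major) the quality is minor.

minor 7th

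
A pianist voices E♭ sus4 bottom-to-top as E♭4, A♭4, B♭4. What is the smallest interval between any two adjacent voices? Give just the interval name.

major 2nd

Adjacent intervals: E♭4→A♭4 = perfect fourth; A♭4→B♭4 = major second.
The smallest is A♭4 to B♭4, a major second (2 semitones).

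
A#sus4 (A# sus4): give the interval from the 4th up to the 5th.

The chord tones of A# sus4 are A# D# E#.
That puts D# below E#.
Counting 2 letters and 2 half steps from D# gives a major second.

major second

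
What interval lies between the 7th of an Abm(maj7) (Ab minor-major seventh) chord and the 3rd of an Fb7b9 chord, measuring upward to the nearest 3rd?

The 7th of Abm(maj7) (Ab minor-major seventh) is G; the 3rd of Fb7b9 is Ab.
From G to Ab: 1 semitone over a second = minor.

minor second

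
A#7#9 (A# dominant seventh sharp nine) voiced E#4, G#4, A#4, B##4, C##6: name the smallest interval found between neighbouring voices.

Adjacent intervals: E#4→G#4 = minor third; G#4→A#4 = major second; A#4→B##4 = augmented second; B##4→C##6 = minor ninth.
The smallest is G#4 to A#4, a major second (2 semitones).

major second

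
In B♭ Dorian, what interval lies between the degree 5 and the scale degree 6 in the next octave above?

Spelling B♭ Dorian: B♭ C D♭ E♭ F G A♭.
So we need the interval from F up to G.
Counting 9 letters and 14 half steps from F gives a major ninth.

major 9th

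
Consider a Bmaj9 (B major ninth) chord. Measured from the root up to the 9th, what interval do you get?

major ninth

Bmaj9 (B major ninth): B–D#–F#–A#–C#.
Root = B; 9th = C#.
Counting 9 letters and 14 half steps from B gives a major ninth.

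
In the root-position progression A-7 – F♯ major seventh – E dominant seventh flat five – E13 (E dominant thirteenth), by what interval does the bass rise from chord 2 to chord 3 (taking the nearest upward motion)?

minor 7th

The roots are F♯ and E.
F♯ up to E is 10 semitones, a half step narrower than a major seventh, so the interval is minor.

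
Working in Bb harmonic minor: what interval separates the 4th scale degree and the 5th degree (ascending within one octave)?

major 2nd

Bb harmonic minor: Bb C Db Eb F Gb A.
That puts Eb below F.
Eb up to F spans 2 letter names and 2 semitones — a major second.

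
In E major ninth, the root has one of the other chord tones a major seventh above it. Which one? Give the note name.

Spelling the chord: E, G♯, B, D♯, F♯.
The root is E. A major seventh above E is D♯.
D♯ is the chord's 7th.

D#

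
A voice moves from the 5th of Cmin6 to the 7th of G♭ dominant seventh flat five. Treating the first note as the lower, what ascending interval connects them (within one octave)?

The 5th of Cmin6 is G; the 7th of G♭ dominant seventh flat five is F♭.
G up to F♭ is 9 semitones, a whole step narrower than a major seventh, so the interval is diminished.

diminished seventh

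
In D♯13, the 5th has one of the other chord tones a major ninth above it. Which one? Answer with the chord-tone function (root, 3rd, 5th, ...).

D♯13: D♯ F𝄪 A♯ C♯ E♯ B♯.
The 5th is A♯. A major ninth above A♯ is B♯.
B♯ is the chord's 13th.

13th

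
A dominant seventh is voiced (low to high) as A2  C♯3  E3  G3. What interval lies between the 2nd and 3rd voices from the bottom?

minor 3rd

Those voices are C♯3 and E3.
From C♯ to E: 3 semitones over a third = minor.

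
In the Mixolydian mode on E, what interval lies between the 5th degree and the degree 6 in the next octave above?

major ninth

Spelling the Mixolydian mode on E: E F♯ G♯ A B C♯ D.
That puts B below C♯.
B up to C♯ spans 9 letter names and 14 semitones — a major ninth.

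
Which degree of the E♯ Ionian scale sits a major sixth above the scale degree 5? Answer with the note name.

The scale is E♯ F𝄪 G𝄪 A♯ B♯ C𝄪 D𝄪.
The scale degree 5 is B♯; a major sixth above that is G𝄪 — scale degree 3.

G##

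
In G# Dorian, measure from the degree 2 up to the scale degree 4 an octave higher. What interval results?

minor tenth

Spelling G# Dorian: G# A# B C# D# E# F#.
Degree 2 = A#; scale degree 4 (up an octave) = C#.
A# up to C# is 15 semitones, a half step narrower than a major tenth, so the interval is minor.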